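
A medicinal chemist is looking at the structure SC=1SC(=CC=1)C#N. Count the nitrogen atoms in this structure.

Scan the SMILES for N atoms (remember two-letter symbols like Cl and Br are single atoms).
Nitrogen count: 1.

1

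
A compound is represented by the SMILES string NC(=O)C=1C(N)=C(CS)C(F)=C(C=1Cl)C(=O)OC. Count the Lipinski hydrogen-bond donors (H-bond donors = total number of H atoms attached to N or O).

4

Donors: find every N or O and count the H atoms it carries.
  atom 1 (N): bond orders sum to 1 → 2 H
  atom 3 (O): bond orders sum to 2 → 0 H
  atom 6 (N): bond orders sum to 1 → 2 H
  atom 16 (O): bond orders sum to 2 → 0 H
  atom 17 (O): bond orders sum to 2 → 0 H
Lipinski HBD = 4.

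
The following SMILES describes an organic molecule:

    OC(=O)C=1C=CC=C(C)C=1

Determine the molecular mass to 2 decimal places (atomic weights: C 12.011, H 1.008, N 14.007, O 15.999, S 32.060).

136.15 g/mol

First, the molecular formula is C8H8O2 (counting implicit H from valence).
  C: 8 × 12.011 = 96.088
  H: 8 × 1.008 = 8.064
  O: 2 × 15.999 = 31.998
Sum: 8×12.011 + 8×1.008 + 2×15.999 = 136.150 → 136.15 g/mol.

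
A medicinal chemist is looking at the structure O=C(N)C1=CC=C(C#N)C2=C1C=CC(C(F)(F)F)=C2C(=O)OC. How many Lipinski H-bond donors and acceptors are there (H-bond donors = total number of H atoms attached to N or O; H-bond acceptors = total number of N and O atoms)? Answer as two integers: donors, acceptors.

2, 5

Donors: find every N or O and count the H atoms it carries.
  atom 1 (O): bond orders sum to 2 → 0 H
  atom 3 (N): bond orders sum to 1 → 2 H
  atom 9 (N): bond orders sum to 3 → 0 H
  atom 21 (O): bond orders sum to 2 → 0 H
  atom 22 (O): bond orders sum to 2 → 0 H
Lipinski HBD = 2.
Acceptors: N atoms = 2, O atoms = 3 → HBA = 5.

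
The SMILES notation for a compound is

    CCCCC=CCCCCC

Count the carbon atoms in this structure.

11

Count every carbon token in the SMILES (each C, including those in ring-closure positions and inside branches).
Carbon count: 11.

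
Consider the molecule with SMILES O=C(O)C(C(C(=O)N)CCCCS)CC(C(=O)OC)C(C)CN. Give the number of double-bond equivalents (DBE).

Molecular formula: C15H28N2O5S.
DoU = (2C + 2 + N − H − X) / 2, where X is the halogen count and O/S are ignored.
    = (2·15 + 2 + 2 − 28 − 0) / 2 = 6 / 2 = 3.

3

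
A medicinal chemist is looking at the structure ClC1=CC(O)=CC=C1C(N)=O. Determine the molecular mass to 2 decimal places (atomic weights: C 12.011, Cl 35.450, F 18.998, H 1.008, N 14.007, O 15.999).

First, the molecular formula is C7H6ClNO2 (counting implicit H from valence).
  C: 7 × 12.011 = 84.077
  Cl: 1 × 35.450 = 35.450
  H: 6 × 1.008 = 6.048
  N: 1 × 14.007 = 14.007
  O: 2 × 15.999 = 31.998
Sum: 7×12.011 + 1×35.450 + 6×1.008 + 1×14.007 + 2×15.999 = 171.580 → 171.58 g/mol.

171.58 g/mol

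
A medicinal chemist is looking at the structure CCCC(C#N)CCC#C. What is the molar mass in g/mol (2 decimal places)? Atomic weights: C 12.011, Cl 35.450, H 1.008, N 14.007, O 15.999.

135.21 g/mol

First, the molecular formula is C9H13N (counting implicit H from valence).
  C: 9 × 12.011 = 108.099
  H: 13 × 1.008 = 13.104
  N: 1 × 14.007 = 14.007
Sum: 9×12.011 + 13×1.008 + 1×14.007 = 135.210 → 135.21 g/mol.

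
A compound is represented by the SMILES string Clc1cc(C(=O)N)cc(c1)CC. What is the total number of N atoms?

1

Scan the SMILES for N atoms (remember two-letter symbols like Cl and Br are single atoms).
Nitrogen count: 1.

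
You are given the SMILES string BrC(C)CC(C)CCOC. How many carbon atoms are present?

8

Count every carbon token in the SMILES (each C, including those in ring-closure positions and inside branches).
Carbon count: 8.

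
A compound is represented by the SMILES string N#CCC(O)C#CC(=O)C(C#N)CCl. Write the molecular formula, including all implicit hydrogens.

Walk through each heavy atom and fill implicit hydrogens from standard valence (C 4, N 3, O 2, S 2, halogen 1):
  atom 1: N, bond orders sum to 3 (valence 3) → 0 H
  atom 2: C, bond orders sum to 4 (valence 4) → 0 H
  atom 3: C, bond orders sum to 2 (valence 4) → 2 H
  atom 4: C, bond orders sum to 3 (valence 4) → 1 H
  atom 5: O, bond orders sum to 1 (valence 2) → 1 H
  atom 6: C, bond orders sum to 4 (valence 4) → 0 H
  atom 7: C, bond orders sum to 4 (valence 4) → 0 H
  atom 8: C, bond orders sum to 4 (valence 4) → 0 H
  atom 9: O, bond orders sum to 2 (valence 2) → 0 H
  atom 10: C, bond orders sum to 3 (valence 4) → 1 H
  atom 11: C, bond orders sum to 4 (valence 4) → 0 H
  atom 12: N, bond orders sum to 3 (valence 3) → 0 H
  atom 13: C, bond orders sum to 2 (valence 4) → 2 H
  atom 14: Cl (halogen, monovalent) → 0 H
Totals → C:9, H:7, Cl:1, N:2, O:2.

C9H7ClN2O2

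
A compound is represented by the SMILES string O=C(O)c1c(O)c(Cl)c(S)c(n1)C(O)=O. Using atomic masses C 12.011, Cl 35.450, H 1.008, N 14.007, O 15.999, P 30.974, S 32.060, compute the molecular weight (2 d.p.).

First, the molecular formula is C7H4ClNO5S (counting implicit H from valence).
  C: 7 × 12.011 = 84.077
  Cl: 1 × 35.450 = 35.450
  H: 4 × 1.008 = 4.032
  N: 1 × 14.007 = 14.007
  O: 5 × 15.999 = 79.995
  S: 1 × 32.060 = 32.060
Sum: 7×12.011 + 1×35.450 + 4×1.008 + 1×14.007 + 5×15.999 + 1×32.060 = 249.621 → 249.62 g/mol.

249.62 g/mol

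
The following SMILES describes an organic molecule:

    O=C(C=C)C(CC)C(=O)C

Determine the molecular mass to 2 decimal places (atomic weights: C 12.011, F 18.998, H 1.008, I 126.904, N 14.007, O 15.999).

140.18 g/mol

First, the molecular formula is C8H12O2 (counting implicit H from valence).
  C: 8 × 12.011 = 96.088
  H: 12 × 1.008 = 12.096
  O: 2 × 15.999 = 31.998
Sum: 8×12.011 + 12×1.008 + 2×15.999 = 140.182 → 140.18 g/mol.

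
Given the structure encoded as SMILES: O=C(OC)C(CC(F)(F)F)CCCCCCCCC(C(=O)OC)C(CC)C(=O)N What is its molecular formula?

Walk through each heavy atom and fill implicit hydrogens from standard valence (C 4, N 3, O 2, S 2, halogen 1):
  atom 1: O, bond orders sum to 2 (valence 2) → 0 H
  atom 2: C, bond orders sum to 4 (valence 4) → 0 H
  atom 3: O, bond orders sum to 2 (valence 2) → 0 H
  atom 4: C, bond orders sum to 1 (valence 4) → 3 H
  atom 5: C, bond orders sum to 3 (valence 4) → 1 H
  atom 6: C, bond orders sum to 2 (valence 4) → 2 H
  atom 7: C, bond orders sum to 4 (valence 4) → 0 H
  atom 8: F (halogen, monovalent) → 0 H
  atom 9: F (halogen, monovalent) → 0 H
  atom 10: F (halogen, monovalent) → 0 H
  atom 11: C, bond orders sum to 2 (valence 4) → 2 H
  atom 12: C, bond orders sum to 2 (valence 4) → 2 H
  atom 13: C, bond orders sum to 2 (valence 4) → 2 H
  atom 14: C, bond orders sum to 2 (valence 4) → 2 H
  atom 15: C, bond orders sum to 2 (valence 4) → 2 H
  atom 16: C, bond orders sum to 2 (valence 4) → 2 H
  atom 17: C, bond orders sum to 2 (valence 4) → 2 H
  atom 18: C, bond orders sum to 2 (valence 4) → 2 H
  atom 19: C, bond orders sum to 3 (valence 4) → 1 H
  atom 20: C, bond orders sum to 4 (valence 4) → 0 H
  atom 21: O, bond orders sum to 2 (valence 2) → 0 H
  atom 22: O, bond orders sum to 2 (valence 2) → 0 H
  atom 23: C, bond orders sum to 1 (valence 4) → 3 H
  atom 24: C, bond orders sum to 3 (valence 4) → 1 H
  atom 25: C, bond orders sum to 2 (valence 4) → 2 H
  atom 26: C, bond orders sum to 1 (valence 4) → 3 H
  atom 27: C, bond orders sum to 4 (valence 4) → 0 H
  atom 28: O, bond orders sum to 2 (valence 2) → 0 H
  atom 29: N, bond orders sum to 1 (valence 3) → 2 H
Totals → C:20, H:34, F:3, N:1, O:5.

C20H34F3NO5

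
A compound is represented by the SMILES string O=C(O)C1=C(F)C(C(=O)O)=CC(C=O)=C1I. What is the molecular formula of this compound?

Walk through each heavy atom and fill implicit hydrogens from standard valence (C 4, N 3, O 2, S 2, halogen 1):
  atom 1: O, bond orders sum to 2 (valence 2) → 0 H
  atom 2: C, bond orders sum to 4 (valence 4) → 0 H
  atom 3: O, bond orders sum to 1 (valence 2) → 1 H
  atom 4: C, bond orders sum to 4 (valence 4) → 0 H
  atom 5: C, bond orders sum to 4 (valence 4) → 0 H
  atom 6: F (halogen, monovalent) → 0 H
  atom 7: C, bond orders sum to 4 (valence 4) → 0 H
  atom 8: C, bond orders sum to 4 (valence 4) → 0 H
  atom 9: O, bond orders sum to 2 (valence 2) → 0 H
  atom 10: O, bond orders sum to 1 (valence 2) → 1 H
  atom 11: C, bond orders sum to 3 (valence 4) → 1 H
  atom 12: C, bond orders sum to 4 (valence 4) → 0 H
  atom 13: C, bond orders sum to 3 (valence 4) → 1 H
  atom 14: O, bond orders sum to 2 (valence 2) → 0 H
  atom 15: C, bond orders sum to 4 (valence 4) → 0 H
  atom 16: I (halogen, monovalent) → 0 H
Totals → C:9, H:4, F:1, I:1, O:5.
In Hill order: C9H4FIO5.

C9H4FIO5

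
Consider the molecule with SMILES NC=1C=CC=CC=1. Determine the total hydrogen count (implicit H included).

7

Walk through each heavy atom and fill implicit hydrogens from standard valence (C 4, N 3, O 2, S 2, halogen 1):
  atom 1: N, bond orders sum to 1 (valence 3) → 2 H
  atom 2: C, bond orders sum to 4 (valence 4) → 0 H
  atom 3: C, bond orders sum to 3 (valence 4) → 1 H
  atom 4: C, bond orders sum to 3 (valence 4) → 1 H
  atom 5: C, bond orders sum to 3 (valence 4) → 1 H
  atom 6: C, bond orders sum to 3 (valence 4) → 1 H
  atom 7: C, bond orders sum to 3 (valence 4) → 1 H
Total hydrogens: 7.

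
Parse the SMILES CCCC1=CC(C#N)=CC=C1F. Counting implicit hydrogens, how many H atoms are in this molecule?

10

Walk through each heavy atom and fill implicit hydrogens from standard valence (C 4, N 3, O 2, S 2, halogen 1):
  atom 1: C, bond orders sum to 1 (valence 4) → 3 H
  atom 2: C, bond orders sum to 2 (valence 4) → 2 H
  atom 3: C, bond orders sum to 2 (valence 4) → 2 H
  atom 4: C, bond orders sum to 4 (valence 4) → 0 H
  atom 5: C, bond orders sum to 3 (valence 4) → 1 H
  atom 6: C, bond orders sum to 4 (valence 4) → 0 H
  atom 7: C, bond orders sum to 4 (valence 4) → 0 H
  atom 8: N, bond orders sum to 3 (valence 3) → 0 H
  atom 9: C, bond orders sum to 3 (valence 4) → 1 H
  atom 10: C, bond orders sum to 3 (valence 4) → 1 H
  atom 11: C, bond orders sum to 4 (valence 4) → 0 H
  atom 12: F (halogen, monovalent) → 0 H
Total hydrogens: 10.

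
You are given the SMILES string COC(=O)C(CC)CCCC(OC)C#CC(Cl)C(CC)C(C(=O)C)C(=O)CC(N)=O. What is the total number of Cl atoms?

Scan the SMILES for Cl atoms (remember two-letter symbols like Cl and Br are single atoms).
Chlorine count: 1.

1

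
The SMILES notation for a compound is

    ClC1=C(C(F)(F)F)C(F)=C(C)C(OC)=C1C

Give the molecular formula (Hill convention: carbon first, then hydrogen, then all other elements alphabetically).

Walk through each heavy atom and fill implicit hydrogens from standard valence (C 4, N 3, O 2, S 2, halogen 1):
  atom 1: Cl (halogen, monovalent) → 0 H
  atom 2: C, bond orders sum to 4 (valence 4) → 0 H
  atom 3: C, bond orders sum to 4 (valence 4) → 0 H
  atom 4: C, bond orders sum to 4 (valence 4) → 0 H
  atom 5: F (halogen, monovalent) → 0 H
  atom 6: F (halogen, monovalent) → 0 H
  atom 7: F (halogen, monovalent) → 0 H
  atom 8: C, bond orders sum to 4 (valence 4) → 0 H
  atom 9: F (halogen, monovalent) → 0 H
  atom 10: C, bond orders sum to 4 (valence 4) → 0 H
  atom 11: C, bond orders sum to 1 (valence 4) → 3 H
  atom 12: C, bond orders sum to 4 (valence 4) → 0 H
  atom 13: O, bond orders sum to 2 (valence 2) → 0 H
  atom 14: C, bond orders sum to 1 (valence 4) → 3 H
  atom 15: C, bond orders sum to 4 (valence 4) → 0 H
  atom 16: C, bond orders sum to 1 (valence 4) → 3 H
Totals → C:10, H:9, Cl:1, F:4, O:1.

C10H9ClF4O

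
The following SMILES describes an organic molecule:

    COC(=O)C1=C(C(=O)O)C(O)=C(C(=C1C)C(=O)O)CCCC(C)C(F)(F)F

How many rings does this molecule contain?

In SMILES, each pair of matching ring-closure digits denotes one ring-closing bond; the number of such bonds equals the number of independent rings.
Ring-closure bonds here: 1.

1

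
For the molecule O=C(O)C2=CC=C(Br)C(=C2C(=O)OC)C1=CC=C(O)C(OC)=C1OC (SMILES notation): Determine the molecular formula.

C17H15BrO7

Walk through each heavy atom and fill implicit hydrogens from standard valence (C 4, N 3, O 2, S 2, halogen 1):
  atom 1: O, bond orders sum to 2 (valence 2) → 0 H
  atom 2: C, bond orders sum to 4 (valence 4) → 0 H
  atom 3: O, bond orders sum to 1 (valence 2) → 1 H
  atom 4: C, bond orders sum to 4 (valence 4) → 0 H
  atom 5: C, bond orders sum to 3 (valence 4) → 1 H
  atom 6: C, bond orders sum to 3 (valence 4) → 1 H
  atom 7: C, bond orders sum to 4 (valence 4) → 0 H
  atom 8: Br (halogen, monovalent) → 0 H
  atom 9: C, bond orders sum to 4 (valence 4) → 0 H
  atom 10: C, bond orders sum to 4 (valence 4) → 0 H
  atom 11: C, bond orders sum to 4 (valence 4) → 0 H
  atom 12: O, bond orders sum to 2 (valence 2) → 0 H
  atom 13: O, bond orders sum to 2 (valence 2) → 0 H
  atom 14: C, bond orders sum to 1 (valence 4) → 3 H
  atom 15: C, bond orders sum to 4 (valence 4) → 0 H
  atom 16: C, bond orders sum to 3 (valence 4) → 1 H
  atom 17: C, bond orders sum to 3 (valence 4) → 1 H
  atom 18: C, bond orders sum to 4 (valence 4) → 0 H
  atom 19: O, bond orders sum to 1 (valence 2) → 1 H
  atom 20: C, bond orders sum to 4 (valence 4) → 0 H
  atom 21: O, bond orders sum to 2 (valence 2) → 0 H
  atom 22: C, bond orders sum to 1 (valence 4) → 3 H
  atom 23: C, bond orders sum to 4 (valence 4) → 0 H
  atom 24: O, bond orders sum to 2 (valence 2) → 0 H
  atom 25: C, bond orders sum to 1 (valence 4) → 3 H
Totals → C:17, H:15, Br:1, O:7.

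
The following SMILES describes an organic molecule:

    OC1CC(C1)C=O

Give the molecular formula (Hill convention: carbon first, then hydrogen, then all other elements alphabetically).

Walk through each heavy atom and fill implicit hydrogens from standard valence (C 4, N 3, O 2, S 2, halogen 1):
  atom 1: O, bond orders sum to 1 (valence 2) → 1 H
  atom 2: C, bond orders sum to 3 (valence 4) → 1 H
  atom 3: C, bond orders sum to 2 (valence 4) → 2 H
  atom 4: C, bond orders sum to 3 (valence 4) → 1 H
  atom 5: C, bond orders sum to 2 (valence 4) → 2 H
  atom 6: C, bond orders sum to 3 (valence 4) → 1 H
  atom 7: O, bond orders sum to 2 (valence 2) → 0 H
Totals → C:5, H:8, O:2.

C5H8O2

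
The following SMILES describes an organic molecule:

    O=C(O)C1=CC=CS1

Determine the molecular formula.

C5H4O2S

Walk through each heavy atom and fill implicit hydrogens from standard valence (C 4, N 3, O 2, S 2, halogen 1):
  atom 1: O, bond orders sum to 2 (valence 2) → 0 H
  atom 2: C, bond orders sum to 4 (valence 4) → 0 H
  atom 3: O, bond orders sum to 1 (valence 2) → 1 H
  atom 4: C, bond orders sum to 4 (valence 4) → 0 H
  atom 5: C, bond orders sum to 3 (valence 4) → 1 H
  atom 6: C, bond orders sum to 3 (valence 4) → 1 H
  atom 7: C, bond orders sum to 3 (valence 4) → 1 H
  atom 8: S, bond orders sum to 2 (valence 2) → 0 H
Totals → C:5, H:4, O:2, S:1.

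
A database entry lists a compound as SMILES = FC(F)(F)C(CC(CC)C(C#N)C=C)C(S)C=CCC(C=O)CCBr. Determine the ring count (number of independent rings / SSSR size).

In SMILES, each pair of matching ring-closure digits denotes one ring-closing bond; the number of such bonds equals the number of independent rings.
Ring-closure bonds here: 0.

0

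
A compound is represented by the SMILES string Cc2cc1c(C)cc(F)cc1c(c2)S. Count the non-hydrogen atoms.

Every atom symbol written in the SMILES (organic subset) is one heavy atom; implicit H are not written.
Heavy atoms by element → C:12, F:1, S:1.
Total: 14.

14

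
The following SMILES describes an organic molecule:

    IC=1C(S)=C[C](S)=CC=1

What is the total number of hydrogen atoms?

Walk through each heavy atom and fill implicit hydrogens from standard valence (C 4, N 3, O 2, S 2, halogen 1):
  atom 1: I (halogen, monovalent) → 0 H
  atom 2: C, bond orders sum to 4 (valence 4) → 0 H
  atom 3: C, bond orders sum to 4 (valence 4) → 0 H
  atom 4: S, bond orders sum to 1 (valence 2) → 1 H
  atom 5: C, bond orders sum to 3 (valence 4) → 1 H
  atom 6: C with explicit H count 0
  atom 7: S, bond orders sum to 1 (valence 2) → 1 H
  atom 8: C, bond orders sum to 3 (valence 4) → 1 H
  atom 9: C, bond orders sum to 3 (valence 4) → 1 H
Total hydrogens: 5.

5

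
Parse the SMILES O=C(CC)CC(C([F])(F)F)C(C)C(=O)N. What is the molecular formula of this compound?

Walk through each heavy atom and fill implicit hydrogens from standard valence (C 4, N 3, O 2, S 2, halogen 1):
  atom 1: O, bond orders sum to 2 (valence 2) → 0 H
  atom 2: C, bond orders sum to 4 (valence 4) → 0 H
  atom 3: C, bond orders sum to 2 (valence 4) → 2 H
  atom 4: C, bond orders sum to 1 (valence 4) → 3 H
  atom 5: C, bond orders sum to 2 (valence 4) → 2 H
  atom 6: C, bond orders sum to 3 (valence 4) → 1 H
  atom 7: C, bond orders sum to 4 (valence 4) → 0 H
  atom 8: F with explicit H count 0
  atom 9: F (halogen, monovalent) → 0 H
  atom 10: F (halogen, monovalent) → 0 H
  atom 11: C, bond orders sum to 3 (valence 4) → 1 H
  atom 12: C, bond orders sum to 1 (valence 4) → 3 H
  atom 13: C, bond orders sum to 4 (valence 4) → 0 H
  atom 14: O, bond orders sum to 2 (valence 2) → 0 H
  atom 15: N, bond orders sum to 1 (valence 3) → 2 H
Totals → C:9, H:14, F:3, N:1, O:2.
In Hill order: C9H14F3NO2.

C9H14F3NO2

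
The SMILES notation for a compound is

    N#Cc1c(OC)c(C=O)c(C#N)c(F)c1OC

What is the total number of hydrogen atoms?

Walk through each heavy atom and fill implicit hydrogens from standard valence (C 4, N 3, O 2, S 2, halogen 1); for lowercase aromatic atoms, an aromatic c carries 1 H when it has two neighbours and 0 H with three, and aromatic n carries 0 H:
  atom 1: N, bond orders sum to 3 (valence 3) → 0 H
  atom 2: C, bond orders sum to 4 (valence 4) → 0 H
  atom 3: aromatic c, 3 neighbours → 0 H
  atom 4: aromatic c, 3 neighbours → 0 H
  atom 5: O, bond orders sum to 2 (valence 2) → 0 H
  atom 6: C, bond orders sum to 1 (valence 4) → 3 H
  atom 7: aromatic c, 3 neighbours → 0 H
  atom 8: C, bond orders sum to 3 (valence 4) → 1 H
  atom 9: O, bond orders sum to 2 (valence 2) → 0 H
  atom 10: aromatic c, 3 neighbours → 0 H
  atom 11: C, bond orders sum to 4 (valence 4) → 0 H
  atom 12: N, bond orders sum to 3 (valence 3) → 0 H
  atom 13: aromatic c, 3 neighbours → 0 H
  atom 14: F (halogen, monovalent) → 0 H
  atom 15: aromatic c, 3 neighbours → 0 H
  atom 16: O, bond orders sum to 2 (valence 2) → 0 H
  atom 17: C, bond orders sum to 1 (valence 4) → 3 H
Total hydrogens: 7.

7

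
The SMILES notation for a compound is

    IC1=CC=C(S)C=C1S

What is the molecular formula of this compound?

Walk through each heavy atom and fill implicit hydrogens from standard valence (C 4, N 3, O 2, S 2, halogen 1):
  atom 1: I (halogen, monovalent) → 0 H
  atom 2: C, bond orders sum to 4 (valence 4) → 0 H
  atom 3: C, bond orders sum to 3 (valence 4) → 1 H
  atom 4: C, bond orders sum to 3 (valence 4) → 1 H
  atom 5: C, bond orders sum to 4 (valence 4) → 0 H
  atom 6: S, bond orders sum to 1 (valence 2) → 1 H
  atom 7: C, bond orders sum to 3 (valence 4) → 1 H
  atom 8: C, bond orders sum to 4 (valence 4) → 0 H
  atom 9: S, bond orders sum to 1 (valence 2) → 1 H
Totals → C:6, H:5, I:1, S:2.
In Hill order: C6H5IS2.

C6H5IS2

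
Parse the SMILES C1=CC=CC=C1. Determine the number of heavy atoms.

6

Every atom symbol written in the SMILES (organic subset) is one heavy atom; implicit H are not written.
Heavy atoms by element → C:6.
Total: 6.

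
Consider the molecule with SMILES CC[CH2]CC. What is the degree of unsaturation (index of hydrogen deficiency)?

Degree of unsaturation = (number of rings) + (number of π bonds).
Ring closures in the SMILES: 0.
π bonds: none → 0 DoU from unsaturation.
Total DoU = 0 + 0 = 0.

0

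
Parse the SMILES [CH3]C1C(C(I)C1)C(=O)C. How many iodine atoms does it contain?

Scan the SMILES for I atoms (remember two-letter symbols like Cl and Br are single atoms).
Iodine count: 1.

1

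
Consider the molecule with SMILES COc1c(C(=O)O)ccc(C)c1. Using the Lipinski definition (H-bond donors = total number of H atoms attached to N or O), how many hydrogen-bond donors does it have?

1

Donors: find every N or O and count the H atoms it carries.
  atom 2 (O): bond orders sum to 2 → 0 H
  atom 6 (O): bond orders sum to 2 → 0 H
  atom 7 (O): bond orders sum to 1 → 1 H
Lipinski HBD = 1.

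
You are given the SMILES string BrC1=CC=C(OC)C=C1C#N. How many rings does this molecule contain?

1

In SMILES, each pair of matching ring-closure digits denotes one ring-closing bond; the number of such bonds equals the number of independent rings.
Ring-closure bonds here: 1.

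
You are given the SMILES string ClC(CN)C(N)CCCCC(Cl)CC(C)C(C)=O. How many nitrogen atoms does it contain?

2

Scan the SMILES for N atoms (remember two-letter symbols like Cl and Br are single atoms).
Nitrogen count: 2.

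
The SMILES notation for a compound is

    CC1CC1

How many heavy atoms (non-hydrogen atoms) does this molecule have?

Every atom symbol written in the SMILES (organic subset) is one heavy atom; implicit H are not written.
Heavy atoms by element → C:4.
Total: 4.

4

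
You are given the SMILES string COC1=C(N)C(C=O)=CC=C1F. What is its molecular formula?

Walk through each heavy atom and fill implicit hydrogens from standard valence (C 4, N 3, O 2, S 2, halogen 1):
  atom 1: C, bond orders sum to 1 (valence 4) → 3 H
  atom 2: O, bond orders sum to 2 (valence 2) → 0 H
  atom 3: C, bond orders sum to 4 (valence 4) → 0 H
  atom 4: C, bond orders sum to 4 (valence 4) → 0 H
  atom 5: N, bond orders sum to 1 (valence 3) → 2 H
  atom 6: C, bond orders sum to 4 (valence 4) → 0 H
  atom 7: C, bond orders sum to 3 (valence 4) → 1 H
  atom 8: O, bond orders sum to 2 (valence 2) → 0 H
  atom 9: C, bond orders sum to 3 (valence 4) → 1 H
  atom 10: C, bond orders sum to 3 (valence 4) → 1 H
  atom 11: C, bond orders sum to 4 (valence 4) → 0 H
  atom 12: F (halogen, monovalent) → 0 H
Totals → C:8, H:8, F:1, N:1, O:2.
In Hill order: C8H8FNO2.

C8H8FNO2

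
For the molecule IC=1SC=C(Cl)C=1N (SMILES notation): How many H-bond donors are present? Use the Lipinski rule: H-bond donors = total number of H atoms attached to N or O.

2

Donors: find every N or O and count the H atoms it carries.
  atom 8 (N): bond orders sum to 1 → 2 H
Lipinski HBD = 2.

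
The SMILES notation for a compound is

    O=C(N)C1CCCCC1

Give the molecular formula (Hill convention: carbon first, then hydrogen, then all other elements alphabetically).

C7H13NO

Walk through each heavy atom and fill implicit hydrogens from standard valence (C 4, N 3, O 2, S 2, halogen 1):
  atom 1: O, bond orders sum to 2 (valence 2) → 0 H
  atom 2: C, bond orders sum to 4 (valence 4) → 0 H
  atom 3: N, bond orders sum to 1 (valence 3) → 2 H
  atom 4: C, bond orders sum to 3 (valence 4) → 1 H
  atom 5: C, bond orders sum to 2 (valence 4) → 2 H
  atom 6: C, bond orders sum to 2 (valence 4) → 2 H
  atom 7: C, bond orders sum to 2 (valence 4) → 2 H
  atom 8: C, bond orders sum to 2 (valence 4) → 2 H
  atom 9: C, bond orders sum to 2 (valence 4) → 2 H
Totals → C:7, H:13, N:1, O:1.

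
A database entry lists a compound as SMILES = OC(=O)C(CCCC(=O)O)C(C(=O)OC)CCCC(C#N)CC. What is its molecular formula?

C16H25NO6

Walk through each heavy atom and fill implicit hydrogens from standard valence (C 4, N 3, O 2, S 2, halogen 1):
  atom 1: O, bond orders sum to 1 (valence 2) → 1 H
  atom 2: C, bond orders sum to 4 (valence 4) → 0 H
  atom 3: O, bond orders sum to 2 (valence 2) → 0 H
  atom 4: C, bond orders sum to 3 (valence 4) → 1 H
  atom 5: C, bond orders sum to 2 (valence 4) → 2 H
  atom 6: C, bond orders sum to 2 (valence 4) → 2 H
  atom 7: C, bond orders sum to 2 (valence 4) → 2 H
  atom 8: C, bond orders sum to 4 (valence 4) → 0 H
  atom 9: O, bond orders sum to 2 (valence 2) → 0 H
  atom 10: O, bond orders sum to 1 (valence 2) → 1 H
  atom 11: C, bond orders sum to 3 (valence 4) → 1 H
  atom 12: C, bond orders sum to 4 (valence 4) → 0 H
  atom 13: O, bond orders sum to 2 (valence 2) → 0 H
  atom 14: O, bond orders sum to 2 (valence 2) → 0 H
  atom 15: C, bond orders sum to 1 (valence 4) → 3 H
  atom 16: C, bond orders sum to 2 (valence 4) → 2 H
  atom 17: C, bond orders sum to 2 (valence 4) → 2 H
  atom 18: C, bond orders sum to 2 (valence 4) → 2 H
  atom 19: C, bond orders sum to 3 (valence 4) → 1 H
  atom 20: C, bond orders sum to 4 (valence 4) → 0 H
  atom 21: N, bond orders sum to 3 (valence 3) → 0 H
  atom 22: C, bond orders sum to 2 (valence 4) → 2 H
  atom 23: C, bond orders sum to 1 (valence 4) → 3 H
Totals → C:16, H:25, N:1, O:6.
In Hill order: C16H25NO6.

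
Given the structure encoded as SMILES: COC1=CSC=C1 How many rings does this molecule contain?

1

In SMILES, each pair of matching ring-closure digits denotes one ring-closing bond; the number of such bonds equals the number of independent rings.
Ring-closure bonds here: 1.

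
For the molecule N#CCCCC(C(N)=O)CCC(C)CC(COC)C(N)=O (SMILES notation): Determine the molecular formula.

C15H27N3O3

Walk through each heavy atom and fill implicit hydrogens from standard valence (C 4, N 3, O 2, S 2, halogen 1):
  atom 1: N, bond orders sum to 3 (valence 3) → 0 H
  atom 2: C, bond orders sum to 4 (valence 4) → 0 H
  atom 3: C, bond orders sum to 2 (valence 4) → 2 H
  atom 4: C, bond orders sum to 2 (valence 4) → 2 H
  atom 5: C, bond orders sum to 2 (valence 4) → 2 H
  atom 6: C, bond orders sum to 3 (valence 4) → 1 H
  atom 7: C, bond orders sum to 4 (valence 4) → 0 H
  atom 8: N, bond orders sum to 1 (valence 3) → 2 H
  atom 9: O, bond orders sum to 2 (valence 2) → 0 H
  atom 10: C, bond orders sum to 2 (valence 4) → 2 H
  atom 11: C, bond orders sum to 2 (valence 4) → 2 H
  atom 12: C, bond orders sum to 3 (valence 4) → 1 H
  atom 13: C, bond orders sum to 1 (valence 4) → 3 H
  atom 14: C, bond orders sum to 2 (valence 4) → 2 H
  atom 15: C, bond orders sum to 3 (valence 4) → 1 H
  atom 16: C, bond orders sum to 2 (valence 4) → 2 H
  atom 17: O, bond orders sum to 2 (valence 2) → 0 H
  atom 18: C, bond orders sum to 1 (valence 4) → 3 H
  atom 19: C, bond orders sum to 4 (valence 4) → 0 H
  atom 20: N, bond orders sum to 1 (valence 3) → 2 H
  atom 21: O, bond orders sum to 2 (valence 2) → 0 H
Totals → C:15, H:27, N:3, O:3.
In Hill order: C15H27N3O3.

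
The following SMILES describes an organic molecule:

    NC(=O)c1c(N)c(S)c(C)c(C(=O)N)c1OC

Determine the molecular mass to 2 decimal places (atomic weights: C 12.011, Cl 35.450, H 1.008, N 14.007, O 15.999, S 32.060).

First, the molecular formula is C10H13N3O3S (counting implicit H from valence).
  C: 10 × 12.011 = 120.110
  H: 13 × 1.008 = 13.104
  N: 3 × 14.007 = 42.021
  O: 3 × 15.999 = 47.997
  S: 1 × 32.060 = 32.060
Sum: 10×12.011 + 13×1.008 + 3×14.007 + 3×15.999 + 1×32.060 = 255.292 → 255.29 g/mol.

255.29 g/mol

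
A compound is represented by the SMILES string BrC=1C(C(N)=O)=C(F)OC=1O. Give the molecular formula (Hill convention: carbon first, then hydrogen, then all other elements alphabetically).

Walk through each heavy atom and fill implicit hydrogens from standard valence (C 4, N 3, O 2, S 2, halogen 1):
  atom 1: Br (halogen, monovalent) → 0 H
  atom 2: C, bond orders sum to 4 (valence 4) → 0 H
  atom 3: C, bond orders sum to 4 (valence 4) → 0 H
  atom 4: C, bond orders sum to 4 (valence 4) → 0 H
  atom 5: N, bond orders sum to 1 (valence 3) → 2 H
  atom 6: O, bond orders sum to 2 (valence 2) → 0 H
  atom 7: C, bond orders sum to 4 (valence 4) → 0 H
  atom 8: F (halogen, monovalent) → 0 H
  atom 9: O, bond orders sum to 2 (valence 2) → 0 H
  atom 10: C, bond orders sum to 4 (valence 4) → 0 H
  atom 11: O, bond orders sum to 1 (valence 2) → 1 H
Totals → C:5, H:3, Br:1, F:1, N:1, O:3.

C5H3BrFNO3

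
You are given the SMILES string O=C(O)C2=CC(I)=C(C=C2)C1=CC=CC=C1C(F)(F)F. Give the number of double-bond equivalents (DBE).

Degree of unsaturation = (number of rings) + (number of π bonds).
Ring closures in the SMILES: 2.
π bonds: 7 double bonds (each 1 DoU) → 7 DoU from unsaturation.
Total DoU = 2 + 7 = 9.

9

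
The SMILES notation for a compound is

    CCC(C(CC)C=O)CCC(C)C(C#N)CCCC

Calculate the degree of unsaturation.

3

Molecular formula: C17H31NO.
DoU = (2C + 2 + N − H − X) / 2, where X is the halogen count and O/S are ignored.
    = (2·17 + 2 + 1 − 31 − 0) / 2 = 6 / 2 = 3.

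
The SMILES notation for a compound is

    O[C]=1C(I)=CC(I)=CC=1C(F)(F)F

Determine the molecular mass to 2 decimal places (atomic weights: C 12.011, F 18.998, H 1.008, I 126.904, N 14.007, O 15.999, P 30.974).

413.90 g/mol

First, the molecular formula is C7H3F3I2O (counting implicit H from valence).
  C: 7 × 12.011 = 84.077
  F: 3 × 18.998 = 56.994
  H: 3 × 1.008 = 3.024
  I: 2 × 126.904 = 253.808
  O: 1 × 15.999 = 15.999
Sum: 7×12.011 + 3×18.998 + 3×1.008 + 2×126.904 + 1×15.999 = 413.902 → 413.90 g/mol.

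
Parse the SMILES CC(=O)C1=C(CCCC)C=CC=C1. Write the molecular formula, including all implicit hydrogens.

Walk through each heavy atom and fill implicit hydrogens from standard valence (C 4, N 3, O 2, S 2, halogen 1):
  atom 1: C, bond orders sum to 1 (valence 4) → 3 H
  atom 2: C, bond orders sum to 4 (valence 4) → 0 H
  atom 3: O, bond orders sum to 2 (valence 2) → 0 H
  atom 4: C, bond orders sum to 4 (valence 4) → 0 H
  atom 5: C, bond orders sum to 4 (valence 4) → 0 H
  atom 6: C, bond orders sum to 2 (valence 4) → 2 H
  atom 7: C, bond orders sum to 2 (valence 4) → 2 H
  atom 8: C, bond orders sum to 2 (valence 4) → 2 H
  atom 9: C, bond orders sum to 1 (valence 4) → 3 H
  atom 10: C, bond orders sum to 3 (valence 4) → 1 H
  atom 11: C, bond orders sum to 3 (valence 4) → 1 H
  atom 12: C, bond orders sum to 3 (valence 4) → 1 H
  atom 13: C, bond orders sum to 3 (valence 4) → 1 H
Totals → C:12, H:16, O:1.

C12H16O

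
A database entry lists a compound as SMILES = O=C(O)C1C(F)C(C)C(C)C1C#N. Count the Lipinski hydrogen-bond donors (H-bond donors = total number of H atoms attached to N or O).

1

Donors: find every N or O and count the H atoms it carries.
  atom 1 (O): bond orders sum to 2 → 0 H
  atom 3 (O): bond orders sum to 1 → 1 H
  atom 13 (N): bond orders sum to 3 → 0 H
Lipinski HBD = 1.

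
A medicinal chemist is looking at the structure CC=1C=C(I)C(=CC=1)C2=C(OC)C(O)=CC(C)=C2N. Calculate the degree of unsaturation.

8

Molecular formula: C15H16INO2.
DoU = (2C + 2 + N − H − X) / 2, where X is the halogen count and O/S are ignored.
    = (2·15 + 2 + 1 − 16 − 1) / 2 = 16 / 2 = 8.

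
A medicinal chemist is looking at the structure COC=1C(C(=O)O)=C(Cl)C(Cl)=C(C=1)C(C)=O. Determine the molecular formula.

C10H8Cl2O4

Walk through each heavy atom and fill implicit hydrogens from standard valence (C 4, N 3, O 2, S 2, halogen 1):
  atom 1: C, bond orders sum to 1 (valence 4) → 3 H
  atom 2: O, bond orders sum to 2 (valence 2) → 0 H
  atom 3: C, bond orders sum to 4 (valence 4) → 0 H
  atom 4: C, bond orders sum to 4 (valence 4) → 0 H
  atom 5: C, bond orders sum to 4 (valence 4) → 0 H
  atom 6: O, bond orders sum to 2 (valence 2) → 0 H
  atom 7: O, bond orders sum to 1 (valence 2) → 1 H
  atom 8: C, bond orders sum to 4 (valence 4) → 0 H
  atom 9: Cl (halogen, monovalent) → 0 H
  atom 10: C, bond orders sum to 4 (valence 4) → 0 H
  atom 11: Cl (halogen, monovalent) → 0 H
  atom 12: C, bond orders sum to 4 (valence 4) → 0 H
  atom 13: C, bond orders sum to 3 (valence 4) → 1 H
  atom 14: C, bond orders sum to 4 (valence 4) → 0 H
  atom 15: C, bond orders sum to 1 (valence 4) → 3 H
  atom 16: O, bond orders sum to 2 (valence 2) → 0 H
Totals → C:10, H:8, Cl:2, O:4.
In Hill order: C10H8Cl2O4.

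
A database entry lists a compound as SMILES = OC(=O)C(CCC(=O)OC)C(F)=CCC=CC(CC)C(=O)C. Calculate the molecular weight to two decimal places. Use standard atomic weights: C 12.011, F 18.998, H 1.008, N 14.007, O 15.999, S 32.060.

First, the molecular formula is C16H23FO5 (counting implicit H from valence).
  C: 16 × 12.011 = 192.176
  F: 1 × 18.998 = 18.998
  H: 23 × 1.008 = 23.184
  O: 5 × 15.999 = 79.995
Sum: 16×12.011 + 1×18.998 + 23×1.008 + 5×15.999 = 314.353 → 314.35 g/mol.

314.35 g/mol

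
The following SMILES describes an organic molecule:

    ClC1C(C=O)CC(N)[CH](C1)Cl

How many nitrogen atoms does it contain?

1

Scan the SMILES for N atoms (remember two-letter symbols like Cl and Br are single atoms).
Nitrogen count: 1.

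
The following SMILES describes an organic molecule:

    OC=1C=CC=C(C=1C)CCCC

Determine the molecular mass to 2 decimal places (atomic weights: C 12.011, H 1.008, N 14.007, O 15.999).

First, the molecular formula is C11H16O (counting implicit H from valence).
  C: 11 × 12.011 = 132.121
  H: 16 × 1.008 = 16.128
  O: 1 × 15.999 = 15.999
Sum: 11×12.011 + 16×1.008 + 1×15.999 = 164.248 → 164.25 g/mol.

164.25 g/mol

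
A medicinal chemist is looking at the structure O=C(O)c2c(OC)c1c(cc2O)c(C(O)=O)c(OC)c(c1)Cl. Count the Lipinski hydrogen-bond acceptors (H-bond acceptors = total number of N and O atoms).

N atoms: 0; O atoms: 7.
Lipinski HBA = 0 + 7 = 7.

7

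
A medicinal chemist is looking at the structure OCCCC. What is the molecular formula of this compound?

Walk through each heavy atom and fill implicit hydrogens from standard valence (C 4, N 3, O 2, S 2, halogen 1):
  atom 1: O, bond orders sum to 1 (valence 2) → 1 H
  atom 2: C, bond orders sum to 2 (valence 4) → 2 H
  atom 3: C, bond orders sum to 2 (valence 4) → 2 H
  atom 4: C, bond orders sum to 2 (valence 4) → 2 H
  atom 5: C, bond orders sum to 1 (valence 4) → 3 H
Totals → C:4, H:10, O:1.
In Hill order: C4H10O.

C4H10O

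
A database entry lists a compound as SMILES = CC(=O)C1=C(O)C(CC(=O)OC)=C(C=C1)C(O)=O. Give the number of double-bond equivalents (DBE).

7

Molecular formula: C12H12O6.
DoU = (2C + 2 + N − H − X) / 2, where X is the halogen count and O/S are ignored.
    = (2·12 + 2 + 0 − 12 − 0) / 2 = 14 / 2 = 7.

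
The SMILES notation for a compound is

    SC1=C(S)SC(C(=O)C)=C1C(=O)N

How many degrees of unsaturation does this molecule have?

5

Degree of unsaturation = (number of rings) + (number of π bonds).
Ring closures in the SMILES: 1.
π bonds: 4 double bonds (each 1 DoU) → 4 DoU from unsaturation.
Total DoU = 1 + 4 = 5.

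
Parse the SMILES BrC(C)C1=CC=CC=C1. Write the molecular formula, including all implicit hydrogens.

Walk through each heavy atom and fill implicit hydrogens from standard valence (C 4, N 3, O 2, S 2, halogen 1):
  atom 1: Br (halogen, monovalent) → 0 H
  atom 2: C, bond orders sum to 3 (valence 4) → 1 H
  atom 3: C, bond orders sum to 1 (valence 4) → 3 H
  atom 4: C, bond orders sum to 4 (valence 4) → 0 H
  atom 5: C, bond orders sum to 3 (valence 4) → 1 H
  atom 6: C, bond orders sum to 3 (valence 4) → 1 H
  atom 7: C, bond orders sum to 3 (valence 4) → 1 H
  atom 8: C, bond orders sum to 3 (valence 4) → 1 H
  atom 9: C, bond orders sum to 3 (valence 4) → 1 H
Totals → C:8, H:9, Br:1.
In Hill order: C8H9Br.

C8H9Br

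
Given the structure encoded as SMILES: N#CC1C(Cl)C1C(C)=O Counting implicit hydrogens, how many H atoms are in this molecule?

6

Walk through each heavy atom and fill implicit hydrogens from standard valence (C 4, N 3, O 2, S 2, halogen 1):
  atom 1: N, bond orders sum to 3 (valence 3) → 0 H
  atom 2: C, bond orders sum to 4 (valence 4) → 0 H
  atom 3: C, bond orders sum to 3 (valence 4) → 1 H
  atom 4: C, bond orders sum to 3 (valence 4) → 1 H
  atom 5: Cl (halogen, monovalent) → 0 H
  atom 6: C, bond orders sum to 3 (valence 4) → 1 H
  atom 7: C, bond orders sum to 4 (valence 4) → 0 H
  atom 8: C, bond orders sum to 1 (valence 4) → 3 H
  atom 9: O, bond orders sum to 2 (valence 2) → 0 H
Total hydrogens: 6.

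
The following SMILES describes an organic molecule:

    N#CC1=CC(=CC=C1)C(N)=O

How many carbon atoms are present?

8

Count every carbon token in the SMILES (each C, including those in ring-closure positions and inside branches).
Carbon count: 8.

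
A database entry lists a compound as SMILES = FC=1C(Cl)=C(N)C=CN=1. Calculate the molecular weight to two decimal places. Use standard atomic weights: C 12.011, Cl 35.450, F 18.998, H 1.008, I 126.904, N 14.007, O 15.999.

146.55 g/mol

First, the molecular formula is C5H4ClFN2 (counting implicit H from valence).
  C: 5 × 12.011 = 60.055
  Cl: 1 × 35.450 = 35.450
  F: 1 × 18.998 = 18.998
  H: 4 × 1.008 = 4.032
  N: 2 × 14.007 = 28.014
Sum: 5×12.011 + 1×35.450 + 1×18.998 + 4×1.008 + 2×14.007 = 146.549 → 146.55 g/mol.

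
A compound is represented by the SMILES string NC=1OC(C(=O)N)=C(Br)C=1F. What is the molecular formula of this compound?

C5H4BrFN2O2

Walk through each heavy atom and fill implicit hydrogens from standard valence (C 4, N 3, O 2, S 2, halogen 1):
  atom 1: N, bond orders sum to 1 (valence 3) → 2 H
  atom 2: C, bond orders sum to 4 (valence 4) → 0 H
  atom 3: O, bond orders sum to 2 (valence 2) → 0 H
  atom 4: C, bond orders sum to 4 (valence 4) → 0 H
  atom 5: C, bond orders sum to 4 (valence 4) → 0 H
  atom 6: O, bond orders sum to 2 (valence 2) → 0 H
  atom 7: N, bond orders sum to 1 (valence 3) → 2 H
  atom 8: C, bond orders sum to 4 (valence 4) → 0 H
  atom 9: Br (halogen, monovalent) → 0 H
  atom 10: C, bond orders sum to 4 (valence 4) → 0 H
  atom 11: F (halogen, monovalent) → 0 H
Totals → C:5, H:4, Br:1, F:1, N:2, O:2.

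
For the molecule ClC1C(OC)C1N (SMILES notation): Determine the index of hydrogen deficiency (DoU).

Degree of unsaturation = (number of rings) + (number of π bonds).
Ring closures in the SMILES: 1.
π bonds: none → 0 DoU from unsaturation.
Total DoU = 1 + 0 = 1.

1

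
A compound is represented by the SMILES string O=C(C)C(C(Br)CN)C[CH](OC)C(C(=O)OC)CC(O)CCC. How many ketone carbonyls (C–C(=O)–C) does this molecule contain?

1

The ketone motif appears at heavy-atom position 2 in the SMILES.
Other groups present: 1 ester, 1 ether, 1 hydroxyl, 1 primary amine.
Ketone count: 1.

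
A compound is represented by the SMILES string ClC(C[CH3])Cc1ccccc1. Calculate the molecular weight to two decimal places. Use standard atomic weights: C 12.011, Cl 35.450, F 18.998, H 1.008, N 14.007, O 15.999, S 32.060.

168.66 g/mol

First, the molecular formula is C10H13Cl (counting implicit H from valence).
  C: 10 × 12.011 = 120.110
  Cl: 1 × 35.450 = 35.450
  H: 13 × 1.008 = 13.104
Sum: 10×12.011 + 1×35.450 + 13×1.008 = 168.664 → 168.66 g/mol.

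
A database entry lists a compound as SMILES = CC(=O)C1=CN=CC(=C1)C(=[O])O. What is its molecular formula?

Walk through each heavy atom and fill implicit hydrogens from standard valence (C 4, N 3, O 2, S 2, halogen 1):
  atom 1: C, bond orders sum to 1 (valence 4) → 3 H
  atom 2: C, bond orders sum to 4 (valence 4) → 0 H
  atom 3: O, bond orders sum to 2 (valence 2) → 0 H
  atom 4: C, bond orders sum to 4 (valence 4) → 0 H
  atom 5: C, bond orders sum to 3 (valence 4) → 1 H
  atom 6: N, bond orders sum to 3 (valence 3) → 0 H
  atom 7: C, bond orders sum to 3 (valence 4) → 1 H
  atom 8: C, bond orders sum to 4 (valence 4) → 0 H
  atom 9: C, bond orders sum to 3 (valence 4) → 1 H
  atom 10: C, bond orders sum to 4 (valence 4) → 0 H
  atom 11: O with explicit H count 0
  atom 12: O, bond orders sum to 1 (valence 2) → 1 H
Totals → C:8, H:7, N:1, O:3.

C8H7NO3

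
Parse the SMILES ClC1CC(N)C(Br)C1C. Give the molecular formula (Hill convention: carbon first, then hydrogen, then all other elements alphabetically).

C6H11BrClN

Walk through each heavy atom and fill implicit hydrogens from standard valence (C 4, N 3, O 2, S 2, halogen 1):
  atom 1: Cl (halogen, monovalent) → 0 H
  atom 2: C, bond orders sum to 3 (valence 4) → 1 H
  atom 3: C, bond orders sum to 2 (valence 4) → 2 H
  atom 4: C, bond orders sum to 3 (valence 4) → 1 H
  atom 5: N, bond orders sum to 1 (valence 3) → 2 H
  atom 6: C, bond orders sum to 3 (valence 4) → 1 H
  atom 7: Br (halogen, monovalent) → 0 H
  atom 8: C, bond orders sum to 3 (valence 4) → 1 H
  atom 9: C, bond orders sum to 1 (valence 4) → 3 H
Totals → C:6, H:11, Br:1, Cl:1, N:1.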